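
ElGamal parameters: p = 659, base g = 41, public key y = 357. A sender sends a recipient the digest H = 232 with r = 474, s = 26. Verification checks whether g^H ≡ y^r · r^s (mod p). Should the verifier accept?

accept

Left side g^H mod p:
41^2 = 1681 ≡ 363
41^4 ≡ 363^2 = 131769 ≡ 628
41^8 ≡ 628^2 = 394384 ≡ 302
41^16 ≡ 302^2 = 91204 ≡ 262
41^32 ≡ 262^2 = 68644 ≡ 108
41^64 ≡ 108^2 = 11664 ≡ 461
41^128 ≡ 461^2 = 212521 ≡ 323
232 = 128 + 64 + 32 + 8, so 41^232 ≡ 323·461·108·302 ≡ 469 (mod 659)
Right side y^r · r^s mod p:
357^2 = 127449 ≡ 262
357^4 ≡ 262^2 = 68644 ≡ 108
357^8 ≡ 108^2 = 11664 ≡ 461
357^16 ≡ 461^2 = 212521 ≡ 323
357^32 ≡ 323^2 = 104329 ≡ 207
357^64 ≡ 207^2 = 42849 ≡ 14
357^128 ≡ 14^2 = 196
357^256 ≡ 196^2 = 38416 ≡ 194
474 = 256 + 128 + 64 + 16 + 8 + 2, so 357^474 ≡ 194·196·14·323·461·262 ≡ 108 (mod 659)
474^2 = 224676 ≡ 616
474^4 ≡ 616^2 = 379456 ≡ 531
474^8 ≡ 531^2 = 281961 ≡ 568
474^16 ≡ 568^2 = 322624 ≡ 373
26 = 16 + 8 + 2, so 474^26 ≡ 373·568·616 ≡ 523 (mod 659)
108·523 = 56484 ≡ 469 (mod 659)
469 ≡ 469 (mod 659), so the signature is genuine.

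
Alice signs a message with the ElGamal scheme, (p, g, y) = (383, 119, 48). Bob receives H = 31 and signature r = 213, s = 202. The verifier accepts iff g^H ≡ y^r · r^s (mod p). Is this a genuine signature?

genuine

Left side g^H mod p:
119^2 = 14161 ≡ 373
119^4 ≡ 373^2 = 139129 ≡ 100
119^8 ≡ 100^2 = 10000 ≡ 42
119^16 ≡ 42^2 = 1764 ≡ 232
31 = 16 + 8 + 4 + 2 + 1, so 119^31 ≡ 232·42·100·373·119 ≡ 330 (mod 383)
Right side y^r · r^s mod p:
48^2 = 2304 ≡ 6
48^4 ≡ 6^2 = 36
48^8 ≡ 36^2 = 1296 ≡ 147
48^16 ≡ 147^2 = 21609 ≡ 161
48^32 ≡ 161^2 = 25921 ≡ 260
48^64 ≡ 260^2 = 67600 ≡ 192
48^128 ≡ 192^2 = 36864 ≡ 96
213 = 128 + 64 + 16 + 4 + 1, so 48^213 ≡ 96·192·161·36·48 ≡ 306 (mod 383)
213^2 = 45369 ≡ 175
213^4 ≡ 175^2 = 30625 ≡ 368
213^8 ≡ 368^2 = 135424 ≡ 225
213^16 ≡ 225^2 = 50625 ≡ 69
213^32 ≡ 69^2 = 4761 ≡ 165
213^64 ≡ 165^2 = 27225 ≡ 32
213^128 ≡ 32^2 = 1024 ≡ 258
202 = 128 + 64 + 8 + 2, so 213^202 ≡ 258·32·225·175 ≡ 324 (mod 383)
306·324 = 99144 ≡ 330 (mod 383)
330 ≡ 330 (mod 383), so the signature is genuine.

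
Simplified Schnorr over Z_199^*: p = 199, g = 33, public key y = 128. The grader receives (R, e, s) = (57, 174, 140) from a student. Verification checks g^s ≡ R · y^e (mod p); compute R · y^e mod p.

158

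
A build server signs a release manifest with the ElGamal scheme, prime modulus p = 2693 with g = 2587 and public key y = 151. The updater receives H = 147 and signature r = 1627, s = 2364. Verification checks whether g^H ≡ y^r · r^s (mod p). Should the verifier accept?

reject

Left side g^H mod p:
Squares mod 2693: 2587^1≡2587, 2587^2≡464, 2587^4≡2549, 2587^8≡1885, 2587^16≡1158, 2587^32≡2543, 2587^64≡956, 2587^128≡1009
147 = 128 + 16 + 2 + 1, so 2587^147 ≡ 1009·1158·464·2587 ≡ 1723 (mod 2693)
Right side y^r · r^s mod p:
Squares mod 2693: 151^1≡151, 151^2≡1257, 151^4≡1951, 151^8≡1192, 151^16≡1653, 151^32≡1707, 151^64≡23, 151^128≡529, 151^256≡2462, 151^512≡2194, 151^1024≡1245
1627 = 1024 + 512 + 64 + 16 + 8 + 2 + 1, so 151^1627 ≡ 1245·2194·23·1653·1192·1257·151 ≡ 2094 (mod 2693)
Squares mod 2693: 1627^1≡1627, 1627^2≡2603, 1627^4≡21, 1627^8≡441, 1627^16≡585, 1627^32≡214, 1627^64≡15, 1627^128≡225, 1627^256≡2151, 1627^512≡227, 1627^1024≡362, 1627^2048≡1780
2364 = 2048 + 256 + 32 + 16 + 8 + 4, so 1627^2364 ≡ 1780·2151·214·585·441·21 ≡ 2602 (mod 2693)
2094·2602 = 5448588 ≡ 649 (mod 2693)
1723 ≠ 649, so verification fails.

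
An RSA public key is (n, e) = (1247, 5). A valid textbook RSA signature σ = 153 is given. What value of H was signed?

σ^5 mod 1247 = 56

56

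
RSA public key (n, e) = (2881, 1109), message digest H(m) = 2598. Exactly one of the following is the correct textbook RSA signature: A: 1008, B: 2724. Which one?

Candidate A: 1008^2 = 1016064 ≡ 1952; 1008^4 ≡ 1952^2 = 3810304 ≡ 1622; 1008^8 ≡ 1622^2 = 2630884 ≡ 531; 1008^16 ≡ 531^2 = 281961 ≡ 2504; 1008^32 ≡ 2504^2 = 6270016 ≡ 960; 1008^64 ≡ 960^2 = 921600 ≡ 2561; 1008^128 ≡ 2561^2 = 6558721 ≡ 1565; 1008^256 ≡ 1565^2 = 2449225 ≡ 375; 1008^512 ≡ 375^2 = 140625 ≡ 2337; 1008^1024 ≡ 2337^2 = 5461569 ≡ 2074; 1109 = 1024 + 64 + 16 + 4 + 1, so 1008^1109 ≡ 2074·2561·2504·1622·1008 ≡ 2598 (mod 2881)
  → matches H(m) = 2598
Candidate B: 2724^2 = 7420176 ≡ 1601; 2724^4 ≡ 1601^2 = 2563201 ≡ 1992; 2724^8 ≡ 1992^2 = 3968064 ≡ 927; 2724^16 ≡ 927^2 = 859329 ≡ 791; 2724^32 ≡ 791^2 = 625681 ≡ 504; 2724^64 ≡ 504^2 = 254016 ≡ 488; 2724^128 ≡ 488^2 = 238144 ≡ 1902; 2724^256 ≡ 1902^2 = 3617604 ≡ 1949; 2724^512 ≡ 1949^2 = 3798601 ≡ 1443; 2724^1024 ≡ 1443^2 = 2082249 ≡ 2167; 1109 = 1024 + 64 + 16 + 4 + 1, so 2724^1109 ≡ 2167·488·791·1992·2724 ≡ 771 (mod 2881)

A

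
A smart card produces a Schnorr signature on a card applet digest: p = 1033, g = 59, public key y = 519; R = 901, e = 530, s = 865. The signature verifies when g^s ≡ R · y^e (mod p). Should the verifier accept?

accept

g^s mod p:
59^2 = 3481 ≡ 382
59^4 ≡ 382^2 = 145924 ≡ 271
59^8 ≡ 271^2 = 73441 ≡ 98
59^16 ≡ 98^2 = 9604 ≡ 307
59^32 ≡ 307^2 = 94249 ≡ 246
59^64 ≡ 246^2 = 60516 ≡ 602
59^128 ≡ 602^2 = 362404 ≡ 854
59^256 ≡ 854^2 = 729316 ≡ 18
59^512 ≡ 18^2 = 324
865 = 512 + 256 + 64 + 32 + 1, so 59^865 ≡ 324·18·602·246·59 ≡ 772 (mod 1033)
R · y^e mod p:
519^2 = 269361 ≡ 781
519^4 ≡ 781^2 = 609961 ≡ 491
519^8 ≡ 491^2 = 241081 ≡ 392
519^16 ≡ 392^2 = 153664 ≡ 780
519^32 ≡ 780^2 = 608400 ≡ 996
519^64 ≡ 996^2 = 992016 ≡ 336
519^128 ≡ 336^2 = 112896 ≡ 299
519^256 ≡ 299^2 = 89401 ≡ 563
519^512 ≡ 563^2 = 316969 ≡ 871
530 = 512 + 16 + 2, so 519^530 ≡ 871·780·781 ≡ 495 (mod 1033)
901·495 = 445995 ≡ 772 (mod 1033)
772 ≡ 772 (mod 1033); signature holds.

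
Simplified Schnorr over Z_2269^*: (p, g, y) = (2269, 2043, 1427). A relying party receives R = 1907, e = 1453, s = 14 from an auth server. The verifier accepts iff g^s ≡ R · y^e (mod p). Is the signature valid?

g^s mod p:
2043^2 = 4173849 ≡ 1158
2043^4 ≡ 1158^2 = 1340964 ≡ 2254
2043^8 ≡ 2254^2 = 5080516 ≡ 225
14 = 8 + 4 + 2, so 2043^14 ≡ 225·2254·1158 ≡ 1237 (mod 2269)
R · y^e mod p:
1427^2 = 2036329 ≡ 1036
1427^4 ≡ 1036^2 = 1073296 ≡ 59
1427^8 ≡ 59^2 = 3481 ≡ 1212
1427^16 ≡ 1212^2 = 1468944 ≡ 901
1427^32 ≡ 901^2 = 811801 ≡ 1768
1427^64 ≡ 1768^2 = 3125824 ≡ 1411
1427^128 ≡ 1411^2 = 1990921 ≡ 1008
1427^256 ≡ 1008^2 = 1016064 ≡ 1821
1427^512 ≡ 1821^2 = 3316041 ≡ 1032
1427^1024 ≡ 1032^2 = 1065024 ≡ 863
1453 = 1024 + 256 + 128 + 32 + 8 + 4 + 1, so 1427^1453 ≡ 863·1821·1008·1768·1212·59·1427 ≡ 104 (mod 2269)
1907·104 = 198328 ≡ 925 (mod 2269)
1237 ≠ 925; the check fails.

invalid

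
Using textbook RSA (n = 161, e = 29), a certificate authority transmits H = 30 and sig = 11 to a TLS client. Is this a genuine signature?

sig^2 ≡ 11^2 = 121
sig^4 ≡ 121^2 = 14641 ≡ 151
sig^8 ≡ 151^2 = 22801 ≡ 100
sig^16 ≡ 100^2 = 10000 ≡ 18
29 = 16 + 8 + 4 + 1, so sig^29 ≡ 18·100·151·11 ≡ 30 (mod 161)
30 = H, so the signature checks out.

genuine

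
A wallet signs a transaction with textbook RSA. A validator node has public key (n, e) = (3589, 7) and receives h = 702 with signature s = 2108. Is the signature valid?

s^2 ≡ 2108^2 = 4443664 ≡ 482
s^4 ≡ 482^2 = 232324 ≡ 2628
7 = 4 + 2 + 1, so s^7 ≡ 2628·482·2108 ≡ 702 (mod 3589)
s^7 mod 3589 = 702 matches h.

valid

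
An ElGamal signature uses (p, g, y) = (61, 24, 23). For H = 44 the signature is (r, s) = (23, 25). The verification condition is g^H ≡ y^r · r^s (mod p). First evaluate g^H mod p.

58

24^2 = 576 ≡ 27
24^4 ≡ 27^2 = 729 ≡ 58
24^8 ≡ 58^2 = 3364 ≡ 9
24^16 ≡ 9^2 = 81 ≡ 20
24^32 ≡ 20^2 = 400 ≡ 34
44 = 32 + 8 + 4, so 24^44 ≡ 34·9·58 ≡ 58 (mod 61)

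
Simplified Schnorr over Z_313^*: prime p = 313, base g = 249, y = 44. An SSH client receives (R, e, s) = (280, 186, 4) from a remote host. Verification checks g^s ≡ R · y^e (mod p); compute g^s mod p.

103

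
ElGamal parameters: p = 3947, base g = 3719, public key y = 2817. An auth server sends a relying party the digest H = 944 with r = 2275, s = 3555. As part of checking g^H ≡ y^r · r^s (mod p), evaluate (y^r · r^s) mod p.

1373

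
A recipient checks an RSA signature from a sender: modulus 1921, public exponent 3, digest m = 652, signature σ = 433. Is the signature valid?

invalid

Squares mod 1921: σ^1≡433, σ^2≡1152
3 = 2 + 1, so σ^3 ≡ 1152·433 ≡ 1277 (mod 1921)
1277 ≠ 652, so verification fails.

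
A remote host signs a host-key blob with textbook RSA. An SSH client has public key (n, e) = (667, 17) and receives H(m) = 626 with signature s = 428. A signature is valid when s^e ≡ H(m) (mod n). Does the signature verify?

s^2 ≡ 428^2 = 183184 ≡ 426
s^4 ≡ 426^2 = 181476 ≡ 52
s^8 ≡ 52^2 = 2704 ≡ 36
s^16 ≡ 36^2 = 1296 ≡ 629
17 = 16 + 1, so s^17 ≡ 629·428 ≡ 411 (mod 667)
s^17 mod 667 = 411, but H(m) = 626.

does not verify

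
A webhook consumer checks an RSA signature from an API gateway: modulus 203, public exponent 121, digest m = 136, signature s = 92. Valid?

no

Squares mod 203: s^1≡92, s^2≡141, s^4≡190, s^8≡169, s^16≡141, s^32≡190, s^64≡169
121 = 64 + 32 + 16 + 8 + 1, so s^121 ≡ 169·190·141·169·92 ≡ 120 (mod 203)
The recovered value 120 does not match the digest 136.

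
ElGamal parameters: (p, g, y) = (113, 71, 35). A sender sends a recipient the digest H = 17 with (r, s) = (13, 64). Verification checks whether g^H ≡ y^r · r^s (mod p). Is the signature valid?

Left side g^H mod p:
71^2 = 5041 ≡ 69
71^4 ≡ 69^2 = 4761 ≡ 15
71^8 ≡ 15^2 = 225 ≡ 112
71^16 ≡ 112^2 = 12544 ≡ 1
17 = 16 + 1, so 71^17 ≡ 1·71 ≡ 71 (mod 113)
Right side y^r · r^s mod p:
35^2 = 1225 ≡ 95
35^4 ≡ 95^2 = 9025 ≡ 98
35^8 ≡ 98^2 = 9604 ≡ 112
13 = 8 + 4 + 1, so 35^13 ≡ 112·98·35 ≡ 73 (mod 113)
13^2 = 169 ≡ 56
13^4 ≡ 56^2 = 3136 ≡ 85
13^8 ≡ 85^2 = 7225 ≡ 106
13^16 ≡ 106^2 = 11236 ≡ 49
13^32 ≡ 49^2 = 2401 ≡ 28
13^64 ≡ 28^2 = 784 ≡ 106
73·106 = 7738 ≡ 54 (mod 113)
71 ≠ 54, so verification fails.

invalid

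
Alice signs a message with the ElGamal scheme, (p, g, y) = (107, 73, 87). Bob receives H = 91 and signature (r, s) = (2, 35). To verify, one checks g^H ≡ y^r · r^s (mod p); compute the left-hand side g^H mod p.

Squares mod 107: 73^1≡73, 73^2≡86, 73^4≡13, 73^8≡62, 73^16≡99, 73^32≡64, 73^64≡30
91 = 64 + 16 + 8 + 2 + 1, so 73^91 ≡ 30·99·62·86·73 ≡ 31 (mod 107)

31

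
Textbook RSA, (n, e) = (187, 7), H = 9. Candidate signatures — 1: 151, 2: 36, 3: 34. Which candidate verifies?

2

Candidate 1: 151^7 mod 187 = 178
Candidate 2: 36^7 mod 187 = 9
  → matches H = 9
Candidate 3: 34^7 mod 187 = 34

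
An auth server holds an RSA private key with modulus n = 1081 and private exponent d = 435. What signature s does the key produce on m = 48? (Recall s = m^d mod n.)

800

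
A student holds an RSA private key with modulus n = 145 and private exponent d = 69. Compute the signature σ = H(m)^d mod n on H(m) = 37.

47

(H(m))^69 mod 145 = 47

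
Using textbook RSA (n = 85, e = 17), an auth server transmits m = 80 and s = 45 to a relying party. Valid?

s^2 ≡ 45^2 = 2025 ≡ 70
s^4 ≡ 70^2 = 4900 ≡ 55
s^8 ≡ 55^2 = 3025 ≡ 50
s^16 ≡ 50^2 = 2500 ≡ 35
17 = 16 + 1, so s^17 ≡ 35·45 ≡ 45 (mod 85)
The recovered value 45 does not match the digest 80.

no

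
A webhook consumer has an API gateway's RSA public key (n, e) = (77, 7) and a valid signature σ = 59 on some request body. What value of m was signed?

38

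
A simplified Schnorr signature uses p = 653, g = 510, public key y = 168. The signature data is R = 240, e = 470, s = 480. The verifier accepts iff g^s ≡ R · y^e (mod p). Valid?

yes

g^s mod p:
510^2 = 260100 ≡ 206
510^4 ≡ 206^2 = 42436 ≡ 644
510^8 ≡ 644^2 = 414736 ≡ 81
510^16 ≡ 81^2 = 6561 ≡ 31
510^32 ≡ 31^2 = 961 ≡ 308
510^64 ≡ 308^2 = 94864 ≡ 179
510^128 ≡ 179^2 = 32041 ≡ 44
510^256 ≡ 44^2 = 1936 ≡ 630
480 = 256 + 128 + 64 + 32, so 510^480 ≡ 630·44·179·308 ≡ 42 (mod 653)
R · y^e mod p:
168^2 = 28224 ≡ 145
168^4 ≡ 145^2 = 21025 ≡ 129
168^8 ≡ 129^2 = 16641 ≡ 316
168^16 ≡ 316^2 = 99856 ≡ 600
168^32 ≡ 600^2 = 360000 ≡ 197
168^64 ≡ 197^2 = 38809 ≡ 282
168^128 ≡ 282^2 = 79524 ≡ 511
168^256 ≡ 511^2 = 261121 ≡ 574
470 = 256 + 128 + 64 + 16 + 4 + 2, so 168^470 ≡ 574·511·282·600·129·145 ≡ 343 (mod 653)
240·343 = 82320 ≡ 42 (mod 653)
42 ≡ 42 (mod 653); signature holds.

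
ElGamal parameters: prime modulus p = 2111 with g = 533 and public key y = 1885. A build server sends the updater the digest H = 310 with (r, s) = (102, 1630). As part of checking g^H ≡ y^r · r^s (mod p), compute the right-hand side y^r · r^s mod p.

1713

1885^2 = 3553225 ≡ 412
1885^4 ≡ 412^2 = 169744 ≡ 864
1885^8 ≡ 864^2 = 746496 ≡ 1313
1885^16 ≡ 1313^2 = 1723969 ≡ 1393
1885^32 ≡ 1393^2 = 1940449 ≡ 440
1885^64 ≡ 440^2 = 193600 ≡ 1499
102 = 64 + 32 + 4 + 2, so 1885^102 ≡ 1499·440·864·412 ≡ 580 (mod 2111)
102^2 = 10404 ≡ 1960
102^4 ≡ 1960^2 = 3841600 ≡ 1691
102^8 ≡ 1691^2 = 2859481 ≡ 1187
102^16 ≡ 1187^2 = 1408969 ≡ 932
102^32 ≡ 932^2 = 868624 ≡ 1003
102^64 ≡ 1003^2 = 1006009 ≡ 1173
102^128 ≡ 1173^2 = 1375929 ≡ 1668
102^256 ≡ 1668^2 = 2782224 ≡ 2037
102^512 ≡ 2037^2 = 4149369 ≡ 1254
102^1024 ≡ 1254^2 = 1572516 ≡ 1932
1630 = 1024 + 512 + 64 + 16 + 8 + 4 + 2, so 102^1630 ≡ 1932·1254·1173·932·1187·1691·1960 ≡ 356 (mod 2111)
y^r · r^s ≡ 580·356 = 206480 ≡ 1713 (mod 2111)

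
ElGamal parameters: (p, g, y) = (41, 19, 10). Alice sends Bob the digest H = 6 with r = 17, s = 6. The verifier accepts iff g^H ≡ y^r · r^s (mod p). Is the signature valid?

valid

Left side g^H mod p:
19^2 = 361 ≡ 33
19^4 ≡ 33^2 = 1089 ≡ 23
6 = 4 + 2, so 19^6 ≡ 23·33 ≡ 21 (mod 41)
Right side y^r · r^s mod p:
10^2 = 100 ≡ 18
10^4 ≡ 18^2 = 324 ≡ 37
10^8 ≡ 37^2 = 1369 ≡ 16
10^16 ≡ 16^2 = 256 ≡ 10
17 = 16 + 1, so 10^17 ≡ 10·10 ≡ 18 (mod 41)
17^2 = 289 ≡ 2
17^4 ≡ 2^2 = 4
6 = 4 + 2, so 17^6 ≡ 4·2 ≡ 8 (mod 41)
18·8 = 144 ≡ 21 (mod 41)
21 ≡ 21 (mod 41), so the signature is genuine.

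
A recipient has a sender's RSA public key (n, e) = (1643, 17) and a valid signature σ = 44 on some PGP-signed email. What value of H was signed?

1102

σ^2 ≡ 44^2 = 1936 ≡ 293
σ^4 ≡ 293^2 = 85849 ≡ 413
σ^8 ≡ 413^2 = 170569 ≡ 1340
σ^16 ≡ 1340^2 = 1795600 ≡ 1444
17 = 16 + 1, so σ^17 ≡ 1444·44 ≡ 1102 (mod 1643)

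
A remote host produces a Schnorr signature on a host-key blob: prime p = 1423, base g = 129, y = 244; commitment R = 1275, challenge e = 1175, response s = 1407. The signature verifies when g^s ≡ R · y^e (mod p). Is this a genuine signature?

g^s mod p:
129^2 = 16641 ≡ 988
129^4 ≡ 988^2 = 976144 ≡ 1389
129^8 ≡ 1389^2 = 1929321 ≡ 1156
129^16 ≡ 1156^2 = 1336336 ≡ 139
129^32 ≡ 139^2 = 19321 ≡ 822
129^64 ≡ 822^2 = 675684 ≡ 1182
129^128 ≡ 1182^2 = 1397124 ≡ 1161
129^256 ≡ 1161^2 = 1347921 ≡ 340
129^512 ≡ 340^2 = 115600 ≡ 337
129^1024 ≡ 337^2 = 113569 ≡ 1152
1407 = 1024 + 256 + 64 + 32 + 16 + 8 + 4 + 2 + 1, so 129^1407 ≡ 1152·340·1182·822·139·1156·1389·988·129 ≡ 349 (mod 1423)
R · y^e mod p:
244^2 = 59536 ≡ 1193
244^4 ≡ 1193^2 = 1423249 ≡ 249
244^8 ≡ 249^2 = 62001 ≡ 812
244^16 ≡ 812^2 = 659344 ≡ 495
244^32 ≡ 495^2 = 245025 ≡ 269
244^64 ≡ 269^2 = 72361 ≡ 1211
244^128 ≡ 1211^2 = 1466521 ≡ 831
244^256 ≡ 831^2 = 690561 ≡ 406
244^512 ≡ 406^2 = 164836 ≡ 1191
244^1024 ≡ 1191^2 = 1418481 ≡ 1173
1175 = 1024 + 128 + 16 + 4 + 2 + 1, so 244^1175 ≡ 1173·831·495·249·1193·244 ≡ 488 (mod 1423)
1275·488 = 622200 ≡ 349 (mod 1423)
349 ≡ 349 (mod 1423); signature holds.

genuine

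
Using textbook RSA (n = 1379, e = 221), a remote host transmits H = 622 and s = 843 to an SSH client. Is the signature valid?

invalid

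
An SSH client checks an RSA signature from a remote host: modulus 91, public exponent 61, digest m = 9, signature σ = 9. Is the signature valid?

σ^2 ≡ 9^2 = 81
σ^4 ≡ 81^2 = 6561 ≡ 9
σ^8 ≡ 9^2 = 81
σ^16 ≡ 81^2 = 6561 ≡ 9
σ^32 ≡ 9^2 = 81
61 = 32 + 16 + 8 + 4 + 1, so σ^61 ≡ 81·9·81·9·9 ≡ 9 (mod 91)
Since 9 equals the digest 9, verification succeeds.

valid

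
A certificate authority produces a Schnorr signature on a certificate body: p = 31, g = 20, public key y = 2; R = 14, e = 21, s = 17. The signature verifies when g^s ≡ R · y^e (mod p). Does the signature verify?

g^s mod p:
20^17 mod 31 = 28
R · y^e mod p:
2^21 mod 31 = 2
14·2 = 28 ≡ 28 (mod 31)
28 ≡ 28 (mod 31); signature holds.

verifies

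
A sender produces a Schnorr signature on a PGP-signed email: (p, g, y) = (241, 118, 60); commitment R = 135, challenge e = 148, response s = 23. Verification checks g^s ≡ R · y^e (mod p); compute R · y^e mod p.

Squares mod 241: 60^1≡60, 60^2≡226, 60^4≡225, 60^8≡15, 60^16≡225, 60^32≡15, 60^64≡225, 60^128≡15
148 = 128 + 16 + 4, so 60^148 ≡ 15·225·225 ≡ 225 (mod 241)
R · y^e ≡ 135·225 = 30375 ≡ 9 (mod 241)

9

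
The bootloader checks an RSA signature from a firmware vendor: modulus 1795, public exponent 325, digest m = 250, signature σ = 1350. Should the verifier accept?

accept

σ^2 ≡ 1350^2 = 1822500 ≡ 575
σ^4 ≡ 575^2 = 330625 ≡ 345
σ^8 ≡ 345^2 = 119025 ≡ 555
σ^16 ≡ 555^2 = 308025 ≡ 1080
σ^32 ≡ 1080^2 = 1166400 ≡ 1445
σ^64 ≡ 1445^2 = 2088025 ≡ 440
σ^128 ≡ 440^2 = 193600 ≡ 1535
σ^256 ≡ 1535^2 = 2356225 ≡ 1185
325 = 256 + 64 + 4 + 1, so σ^325 ≡ 1185·440·345·1350 ≡ 250 (mod 1795)
σ^325 mod 1795 = 250 matches m.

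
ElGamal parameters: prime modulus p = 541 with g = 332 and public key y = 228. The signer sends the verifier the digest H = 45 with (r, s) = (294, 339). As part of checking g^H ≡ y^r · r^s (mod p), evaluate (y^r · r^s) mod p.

228^2 = 51984 ≡ 48
228^4 ≡ 48^2 = 2304 ≡ 140
228^8 ≡ 140^2 = 19600 ≡ 124
228^16 ≡ 124^2 = 15376 ≡ 228
228^32 ≡ 228^2 = 51984 ≡ 48
228^64 ≡ 48^2 = 2304 ≡ 140
228^128 ≡ 140^2 = 19600 ≡ 124
228^256 ≡ 124^2 = 15376 ≡ 228
294 = 256 + 32 + 4 + 2, so 228^294 ≡ 228·48·140·48 ≡ 140 (mod 541)
294^2 = 86436 ≡ 417
294^4 ≡ 417^2 = 173889 ≡ 228
294^8 ≡ 228^2 = 51984 ≡ 48
294^16 ≡ 48^2 = 2304 ≡ 140
294^32 ≡ 140^2 = 19600 ≡ 124
294^64 ≡ 124^2 = 15376 ≡ 228
294^128 ≡ 228^2 = 51984 ≡ 48
294^256 ≡ 48^2 = 2304 ≡ 140
339 = 256 + 64 + 16 + 2 + 1, so 294^339 ≡ 140·228·140·417·294 ≡ 495 (mod 541)
y^r · r^s ≡ 140·495 = 69300 ≡ 52 (mod 541)

52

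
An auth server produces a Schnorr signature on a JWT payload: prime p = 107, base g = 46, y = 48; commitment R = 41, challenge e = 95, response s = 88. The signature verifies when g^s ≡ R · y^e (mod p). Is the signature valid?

invalid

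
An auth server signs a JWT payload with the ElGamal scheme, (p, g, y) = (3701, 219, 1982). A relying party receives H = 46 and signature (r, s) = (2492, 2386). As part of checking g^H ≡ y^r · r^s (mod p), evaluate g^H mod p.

219^2 = 47961 ≡ 3549
219^4 ≡ 3549^2 = 12595401 ≡ 898
219^8 ≡ 898^2 = 806404 ≡ 3287
219^16 ≡ 3287^2 = 10804369 ≡ 1150
219^32 ≡ 1150^2 = 1322500 ≡ 1243
46 = 32 + 8 + 4 + 2, so 219^46 ≡ 1243·3287·898·3549 ≡ 2137 (mod 3701)

2137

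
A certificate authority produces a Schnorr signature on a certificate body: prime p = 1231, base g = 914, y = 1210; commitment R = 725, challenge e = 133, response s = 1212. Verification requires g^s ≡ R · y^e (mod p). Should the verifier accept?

g^s mod p:
Squares mod 1231: 914^1≡914, 914^2≡778, 914^4≡863, 914^8≡14, 914^16≡196, 914^32≡255, 914^64≡1013, 914^128≡746, 914^256≡104, 914^512≡968, 914^1024≡233
1212 = 1024 + 128 + 32 + 16 + 8 + 4, so 914^1212 ≡ 233·746·255·196·14·863 ≡ 434 (mod 1231)
R · y^e mod p:
Squares mod 1231: 1210^1≡1210, 1210^2≡441, 1210^4≡1214, 1210^8≡289, 1210^16≡1044, 1210^32≡501, 1210^64≡1108, 1210^128≡357
133 = 128 + 4 + 1, so 1210^133 ≡ 357·1214·1210 ≡ 656 (mod 1231)
725·656 = 475600 ≡ 434 (mod 1231)
434 ≡ 434 (mod 1231); signature holds.

accept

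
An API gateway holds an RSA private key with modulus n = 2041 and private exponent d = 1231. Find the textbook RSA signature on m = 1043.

Squares mod 2041: m^1≡1043, m^2≡2037, m^4≡16, m^8≡256, m^16≡224, m^32≡1192, m^64≡328, m^128≡1452, m^256≡1992, m^512≡360, m^1024≡1017
1231 = 1024 + 128 + 64 + 8 + 4 + 2 + 1, so m^1231 ≡ 1017·1452·328·256·16·2037·1043 ≡ 1992 (mod 2041)

1992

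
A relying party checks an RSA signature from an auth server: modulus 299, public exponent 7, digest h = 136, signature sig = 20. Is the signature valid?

sig^2 ≡ 20^2 = 400 ≡ 101
sig^4 ≡ 101^2 = 10201 ≡ 35
7 = 4 + 2 + 1, so sig^7 ≡ 35·101·20 ≡ 136 (mod 299)
sig^7 mod 299 = 136 matches h.

valid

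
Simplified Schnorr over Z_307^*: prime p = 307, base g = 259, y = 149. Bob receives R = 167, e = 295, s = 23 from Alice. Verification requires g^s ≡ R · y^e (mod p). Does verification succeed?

fails

g^s mod p:
259^23 mod 307 = 19
R · y^e mod p:
149^295 mod 307 = 275
167·275 = 45925 ≡ 182 (mod 307)
19 ≠ 182; the check fails.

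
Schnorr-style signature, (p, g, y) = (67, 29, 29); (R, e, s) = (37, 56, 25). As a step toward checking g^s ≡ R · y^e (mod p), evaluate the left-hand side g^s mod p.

29^25 mod 67 = 29

29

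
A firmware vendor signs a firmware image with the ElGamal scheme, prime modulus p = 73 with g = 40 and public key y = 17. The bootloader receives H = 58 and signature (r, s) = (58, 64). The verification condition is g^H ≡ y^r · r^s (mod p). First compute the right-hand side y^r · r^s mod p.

50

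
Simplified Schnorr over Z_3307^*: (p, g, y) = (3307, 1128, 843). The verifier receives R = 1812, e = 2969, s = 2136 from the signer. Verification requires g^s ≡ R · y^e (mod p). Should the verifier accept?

g^s mod p:
1128^2136 mod 3307 = 2045
R · y^e mod p:
843^2969 mod 3307 = 1536
1812·1536 = 2783232 ≡ 2045 (mod 3307)
2045 ≡ 2045 (mod 3307); signature holds.

accept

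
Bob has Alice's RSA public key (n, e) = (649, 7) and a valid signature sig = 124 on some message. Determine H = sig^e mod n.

394

Squares mod 649: sig^1≡124, sig^2≡449, sig^4≡411
7 = 4 + 2 + 1, so sig^7 ≡ 411·449·124 ≡ 394 (mod 649)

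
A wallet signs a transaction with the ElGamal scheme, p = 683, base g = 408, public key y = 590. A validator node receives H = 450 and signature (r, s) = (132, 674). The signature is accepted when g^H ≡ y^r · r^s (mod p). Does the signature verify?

does not verify

Left side g^H mod p:
408^2 = 166464 ≡ 495
408^4 ≡ 495^2 = 245025 ≡ 511
408^8 ≡ 511^2 = 261121 ≡ 215
408^16 ≡ 215^2 = 46225 ≡ 464
408^32 ≡ 464^2 = 215296 ≡ 151
408^64 ≡ 151^2 = 22801 ≡ 262
408^128 ≡ 262^2 = 68644 ≡ 344
408^256 ≡ 344^2 = 118336 ≡ 177
450 = 256 + 128 + 64 + 2, so 408^450 ≡ 177·344·262·495 ≡ 116 (mod 683)
Right side y^r · r^s mod p:
590^2 = 348100 ≡ 453
590^4 ≡ 453^2 = 205209 ≡ 309
590^8 ≡ 309^2 = 95481 ≡ 544
590^16 ≡ 544^2 = 295936 ≡ 197
590^32 ≡ 197^2 = 38809 ≡ 561
590^64 ≡ 561^2 = 314721 ≡ 541
590^128 ≡ 541^2 = 292681 ≡ 357
132 = 128 + 4, so 590^132 ≡ 357·309 ≡ 350 (mod 683)
132^2 = 17424 ≡ 349
132^4 ≡ 349^2 = 121801 ≡ 227
132^8 ≡ 227^2 = 51529 ≡ 304
132^16 ≡ 304^2 = 92416 ≡ 211
132^32 ≡ 211^2 = 44521 ≡ 126
132^64 ≡ 126^2 = 15876 ≡ 167
132^128 ≡ 167^2 = 27889 ≡ 569
132^256 ≡ 569^2 = 323761 ≡ 19
132^512 ≡ 19^2 = 361
674 = 512 + 128 + 32 + 2, so 132^674 ≡ 361·569·126·349 ≡ 173 (mod 683)
350·173 = 60550 ≡ 446 (mod 683)
116 ≠ 446, so verification fails.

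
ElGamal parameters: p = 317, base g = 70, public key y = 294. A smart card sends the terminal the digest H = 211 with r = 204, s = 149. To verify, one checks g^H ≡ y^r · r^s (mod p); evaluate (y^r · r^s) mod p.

294^2 = 86436 ≡ 212
294^4 ≡ 212^2 = 44944 ≡ 247
294^8 ≡ 247^2 = 61009 ≡ 145
294^16 ≡ 145^2 = 21025 ≡ 103
294^32 ≡ 103^2 = 10609 ≡ 148
294^64 ≡ 148^2 = 21904 ≡ 31
294^128 ≡ 31^2 = 961 ≡ 10
204 = 128 + 64 + 8 + 4, so 294^204 ≡ 10·31·145·247 ≡ 42 (mod 317)
204^2 = 41616 ≡ 89
204^4 ≡ 89^2 = 7921 ≡ 313
204^8 ≡ 313^2 = 97969 ≡ 16
204^16 ≡ 16^2 = 256
204^32 ≡ 256^2 = 65536 ≡ 234
204^64 ≡ 234^2 = 54756 ≡ 232
204^128 ≡ 232^2 = 53824 ≡ 251
149 = 128 + 16 + 4 + 1, so 204^149 ≡ 251·256·313·204 ≡ 172 (mod 317)
y^r · r^s ≡ 42·172 = 7224 ≡ 250 (mod 317)

250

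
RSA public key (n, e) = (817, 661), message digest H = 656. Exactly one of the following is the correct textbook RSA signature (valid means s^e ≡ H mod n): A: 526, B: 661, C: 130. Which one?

B

Candidate A: Squares mod 817: 526^1≡526, 526^2≡530, 526^4≡669, 526^8≡662, 526^16≡332, 526^32≡746, 526^64≡139, 526^128≡530, 526^256≡669, 526^512≡662; 661 = 512 + 128 + 16 + 4 + 1, so 526^661 ≡ 662·530·332·669·526 ≡ 281 (mod 817)
Candidate B: Squares mod 817: 661^1≡661, 661^2≡643, 661^4≡47, 661^8≡575, 661^16≡557, 661^32≡606, 661^64≡403, 661^128≡643, 661^256≡47, 661^512≡575; 661 = 512 + 128 + 16 + 4 + 1, so 661^661 ≡ 575·643·557·47·661 ≡ 656 (mod 817)
  → matches H = 656
Candidate C: Squares mod 817: 130^1≡130, 130^2≡560, 130^4≡689, 130^8≡44, 130^16≡302, 130^32≡517, 130^64≡130, 130^128≡560, 130^256≡689, 130^512≡44; 661 = 512 + 128 + 16 + 4 + 1, so 130^661 ≡ 44·560·302·689·130 ≡ 689 (mod 817)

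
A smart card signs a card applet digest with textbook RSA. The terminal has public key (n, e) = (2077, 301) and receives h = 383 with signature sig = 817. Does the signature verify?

sig^301 mod 2077 = 383
Since 383 equals the digest 383, verification succeeds.

verifies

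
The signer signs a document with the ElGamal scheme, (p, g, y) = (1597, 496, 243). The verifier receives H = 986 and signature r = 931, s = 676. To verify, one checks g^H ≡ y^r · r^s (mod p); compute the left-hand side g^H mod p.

509

496^2 = 246016 ≡ 78
496^4 ≡ 78^2 = 6084 ≡ 1293
496^8 ≡ 1293^2 = 1671849 ≡ 1387
496^16 ≡ 1387^2 = 1923769 ≡ 981
496^32 ≡ 981^2 = 962361 ≡ 967
496^64 ≡ 967^2 = 935089 ≡ 844
496^128 ≡ 844^2 = 712336 ≡ 74
496^256 ≡ 74^2 = 5476 ≡ 685
496^512 ≡ 685^2 = 469225 ≡ 1304
986 = 512 + 256 + 128 + 64 + 16 + 8 + 2, so 496^986 ≡ 1304·685·74·844·981·1387·78 ≡ 509 (mod 1597)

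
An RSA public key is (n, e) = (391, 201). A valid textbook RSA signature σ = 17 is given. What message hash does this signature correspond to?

221

σ^2 ≡ 17^2 = 289
σ^4 ≡ 289^2 = 83521 ≡ 238
σ^8 ≡ 238^2 = 56644 ≡ 340
σ^16 ≡ 340^2 = 115600 ≡ 255
σ^32 ≡ 255^2 = 65025 ≡ 119
σ^64 ≡ 119^2 = 14161 ≡ 85
σ^128 ≡ 85^2 = 7225 ≡ 187
201 = 128 + 64 + 8 + 1, so σ^201 ≡ 187·85·340·17 ≡ 221 (mod 391)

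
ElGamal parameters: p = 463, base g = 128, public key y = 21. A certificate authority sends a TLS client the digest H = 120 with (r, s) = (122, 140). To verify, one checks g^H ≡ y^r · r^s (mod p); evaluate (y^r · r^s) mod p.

21^2 = 441
21^4 ≡ 441^2 = 194481 ≡ 21
21^8 ≡ 21^2 = 441
21^16 ≡ 441^2 = 194481 ≡ 21
21^32 ≡ 21^2 = 441
21^64 ≡ 441^2 = 194481 ≡ 21
122 = 64 + 32 + 16 + 8 + 2, so 21^122 ≡ 21·441·21·441·441 ≡ 441 (mod 463)
122^2 = 14884 ≡ 68
122^4 ≡ 68^2 = 4624 ≡ 457
122^8 ≡ 457^2 = 208849 ≡ 36
122^16 ≡ 36^2 = 1296 ≡ 370
122^32 ≡ 370^2 = 136900 ≡ 315
122^64 ≡ 315^2 = 99225 ≡ 143
122^128 ≡ 143^2 = 20449 ≡ 77
140 = 128 + 8 + 4, so 122^140 ≡ 77·36·457 ≡ 36 (mod 463)
y^r · r^s ≡ 441·36 = 15876 ≡ 134 (mod 463)

134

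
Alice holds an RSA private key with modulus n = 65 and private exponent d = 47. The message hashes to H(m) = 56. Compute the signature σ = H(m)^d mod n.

36

(H(m))^2 ≡ 56^2 = 3136 ≡ 16
(H(m))^4 ≡ 16^2 = 256 ≡ 61
(H(m))^8 ≡ 61^2 = 3721 ≡ 16
(H(m))^16 ≡ 16^2 = 256 ≡ 61
(H(m))^32 ≡ 61^2 = 3721 ≡ 16
47 = 32 + 8 + 4 + 2 + 1, so (H(m))^47 ≡ 16·16·61·16·56 ≡ 36 (mod 65)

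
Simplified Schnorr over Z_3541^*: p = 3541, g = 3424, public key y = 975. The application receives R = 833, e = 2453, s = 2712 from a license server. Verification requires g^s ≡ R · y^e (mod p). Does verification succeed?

g^s mod p:
3424^2 = 11723776 ≡ 3066
3424^4 ≡ 3066^2 = 9400356 ≡ 2542
3424^8 ≡ 2542^2 = 6461764 ≡ 2980
3424^16 ≡ 2980^2 = 8880400 ≡ 3113
3424^32 ≡ 3113^2 = 9690769 ≡ 2593
3424^64 ≡ 2593^2 = 6723649 ≡ 2831
3424^128 ≡ 2831^2 = 8014561 ≡ 1278
3424^256 ≡ 1278^2 = 1633284 ≡ 883
3424^512 ≡ 883^2 = 779689 ≡ 669
3424^1024 ≡ 669^2 = 447561 ≡ 1395
3424^2048 ≡ 1395^2 = 1946025 ≡ 2016
2712 = 2048 + 512 + 128 + 16 + 8, so 3424^2712 ≡ 2016·669·1278·3113·2980 ≡ 199 (mod 3541)
R · y^e mod p:
975^2 = 950625 ≡ 1637
975^4 ≡ 1637^2 = 2679769 ≡ 2773
975^8 ≡ 2773^2 = 7689529 ≡ 2018
975^16 ≡ 2018^2 = 4072324 ≡ 174
975^32 ≡ 174^2 = 30276 ≡ 1948
975^64 ≡ 1948^2 = 3794704 ≡ 2293
975^128 ≡ 2293^2 = 5257849 ≡ 3005
975^256 ≡ 3005^2 = 9030025 ≡ 475
975^512 ≡ 475^2 = 225625 ≡ 2542
975^1024 ≡ 2542^2 = 6461764 ≡ 2980
975^2048 ≡ 2980^2 = 8880400 ≡ 3113
2453 = 2048 + 256 + 128 + 16 + 4 + 1, so 975^2453 ≡ 3113·475·3005·174·2773·975 ≡ 1233 (mod 3541)
833·1233 = 1027089 ≡ 199 (mod 3541)
199 ≡ 199 (mod 3541); signature holds.

passes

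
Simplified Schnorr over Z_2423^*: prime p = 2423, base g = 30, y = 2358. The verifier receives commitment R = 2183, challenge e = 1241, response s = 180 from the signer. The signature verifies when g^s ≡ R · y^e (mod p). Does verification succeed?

fails

g^s mod p:
30^2 = 900
30^4 ≡ 900^2 = 810000 ≡ 718
30^8 ≡ 718^2 = 515524 ≡ 1848
30^16 ≡ 1848^2 = 3415104 ≡ 1097
30^32 ≡ 1097^2 = 1203409 ≡ 1601
30^64 ≡ 1601^2 = 2563201 ≡ 2090
30^128 ≡ 2090^2 = 4368100 ≡ 1854
180 = 128 + 32 + 16 + 4, so 30^180 ≡ 1854·1601·1097·718 ≡ 1394 (mod 2423)
R · y^e mod p:
2358^2 = 5560164 ≡ 1802
2358^4 ≡ 1802^2 = 3247204 ≡ 384
2358^8 ≡ 384^2 = 147456 ≡ 2076
2358^16 ≡ 2076^2 = 4309776 ≡ 1682
2358^32 ≡ 1682^2 = 2829124 ≡ 1483
2358^64 ≡ 1483^2 = 2199289 ≡ 1628
2358^128 ≡ 1628^2 = 2650384 ≡ 2045
2358^256 ≡ 2045^2 = 4182025 ≡ 2350
2358^512 ≡ 2350^2 = 5522500 ≡ 483
2358^1024 ≡ 483^2 = 233289 ≡ 681
1241 = 1024 + 128 + 64 + 16 + 8 + 1, so 2358^1241 ≡ 681·2045·1628·1682·2076·2358 ≡ 1130 (mod 2423)
2183·1130 = 2466790 ≡ 176 (mod 2423)
1394 ≠ 176; the check fails.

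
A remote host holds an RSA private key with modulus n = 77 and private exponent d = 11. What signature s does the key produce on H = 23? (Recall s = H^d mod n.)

H^2 ≡ 23^2 = 529 ≡ 67
H^4 ≡ 67^2 = 4489 ≡ 23
H^8 ≡ 23^2 = 529 ≡ 67
11 = 8 + 2 + 1, so H^11 ≡ 67·67·23 ≡ 67 (mod 77)

67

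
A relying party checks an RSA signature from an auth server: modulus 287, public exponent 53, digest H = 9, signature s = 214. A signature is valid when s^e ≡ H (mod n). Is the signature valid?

s^2 ≡ 214^2 = 45796 ≡ 163
s^4 ≡ 163^2 = 26569 ≡ 165
s^8 ≡ 165^2 = 27225 ≡ 247
s^16 ≡ 247^2 = 61009 ≡ 165
s^32 ≡ 165^2 = 27225 ≡ 247
53 = 32 + 16 + 4 + 1, so s^53 ≡ 247·165·165·214 ≡ 9 (mod 287)
s^53 mod 287 = 9 matches H.

valid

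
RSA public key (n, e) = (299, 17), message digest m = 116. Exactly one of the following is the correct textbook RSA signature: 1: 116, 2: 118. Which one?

Candidate 1: 116^2 = 13456 ≡ 1; 116^4 ≡ 1^2 = 1; 116^8 ≡ 1^2 = 1; 116^16 ≡ 1^2 = 1; 17 = 16 + 1, so 116^17 ≡ 1·116 ≡ 116 (mod 299)
  → matches m = 116
Candidate 2: 118^2 = 13924 ≡ 170; 118^4 ≡ 170^2 = 28900 ≡ 196; 118^8 ≡ 196^2 = 38416 ≡ 144; 118^16 ≡ 144^2 = 20736 ≡ 105; 17 = 16 + 1, so 118^17 ≡ 105·118 ≡ 131 (mod 299)

1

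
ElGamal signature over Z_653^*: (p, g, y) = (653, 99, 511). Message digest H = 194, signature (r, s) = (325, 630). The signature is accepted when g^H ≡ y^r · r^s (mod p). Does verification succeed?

Left side g^H mod p:
99^2 = 9801 ≡ 6
99^4 ≡ 6^2 = 36
99^8 ≡ 36^2 = 1296 ≡ 643
99^16 ≡ 643^2 = 413449 ≡ 100
99^32 ≡ 100^2 = 10000 ≡ 205
99^64 ≡ 205^2 = 42025 ≡ 233
99^128 ≡ 233^2 = 54289 ≡ 90
194 = 128 + 64 + 2, so 99^194 ≡ 90·233·6 ≡ 444 (mod 653)
Right side y^r · r^s mod p:
511^2 = 261121 ≡ 574
511^4 ≡ 574^2 = 329476 ≡ 364
511^8 ≡ 364^2 = 132496 ≡ 590
511^16 ≡ 590^2 = 348100 ≡ 51
511^32 ≡ 51^2 = 2601 ≡ 642
511^64 ≡ 642^2 = 412164 ≡ 121
511^128 ≡ 121^2 = 14641 ≡ 275
511^256 ≡ 275^2 = 75625 ≡ 530
325 = 256 + 64 + 4 + 1, so 511^325 ≡ 530·121·364·511 ≡ 630 (mod 653)
325^2 = 105625 ≡ 492
325^4 ≡ 492^2 = 242064 ≡ 454
325^8 ≡ 454^2 = 206116 ≡ 421
325^16 ≡ 421^2 = 177241 ≡ 278
325^32 ≡ 278^2 = 77284 ≡ 230
325^64 ≡ 230^2 = 52900 ≡ 7
325^128 ≡ 7^2 = 49
325^256 ≡ 49^2 = 2401 ≡ 442
325^512 ≡ 442^2 = 195364 ≡ 117
630 = 512 + 64 + 32 + 16 + 4 + 2, so 325^630 ≡ 117·7·230·278·454·492 ≡ 293 (mod 653)
630·293 = 184590 ≡ 444 (mod 653)
444 ≡ 444 (mod 653), so the signature is genuine.

passes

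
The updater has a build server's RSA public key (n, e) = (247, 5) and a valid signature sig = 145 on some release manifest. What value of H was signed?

84

Squares mod 247: sig^1≡145, sig^2≡30, sig^4≡159
5 = 4 + 1, so sig^5 ≡ 159·145 ≡ 84 (mod 247)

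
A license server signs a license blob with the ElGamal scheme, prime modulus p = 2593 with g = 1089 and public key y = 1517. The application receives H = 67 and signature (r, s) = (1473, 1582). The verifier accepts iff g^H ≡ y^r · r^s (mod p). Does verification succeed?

passes

Left side g^H mod p:
1089^2 = 1185921 ≡ 920
1089^4 ≡ 920^2 = 846400 ≡ 1082
1089^8 ≡ 1082^2 = 1170724 ≡ 1281
1089^16 ≡ 1281^2 = 1640961 ≡ 2185
1089^32 ≡ 2185^2 = 4774225 ≡ 512
1089^64 ≡ 512^2 = 262144 ≡ 251
67 = 64 + 2 + 1, so 1089^67 ≡ 251·920·1089 ≡ 147 (mod 2593)
Right side y^r · r^s mod p:
1517^2 = 2301289 ≡ 1298
1517^4 ≡ 1298^2 = 1684804 ≡ 1947
1517^8 ≡ 1947^2 = 3790809 ≡ 2436
1517^16 ≡ 2436^2 = 5934096 ≡ 1312
1517^32 ≡ 1312^2 = 1721344 ≡ 2185
1517^64 ≡ 2185^2 = 4774225 ≡ 512
1517^128 ≡ 512^2 = 262144 ≡ 251
1517^256 ≡ 251^2 = 63001 ≡ 769
1517^512 ≡ 769^2 = 591361 ≡ 157
1517^1024 ≡ 157^2 = 24649 ≡ 1312
1473 = 1024 + 256 + 128 + 64 + 1, so 1517^1473 ≡ 1312·769·251·512·1517 ≡ 791 (mod 2593)
1473^2 = 2169729 ≡ 1981
1473^4 ≡ 1981^2 = 3924361 ≡ 1152
1473^8 ≡ 1152^2 = 1327104 ≡ 2081
1473^16 ≡ 2081^2 = 4330561 ≡ 251
1473^32 ≡ 251^2 = 63001 ≡ 769
1473^64 ≡ 769^2 = 591361 ≡ 157
1473^128 ≡ 157^2 = 24649 ≡ 1312
1473^256 ≡ 1312^2 = 1721344 ≡ 2185
1473^512 ≡ 2185^2 = 4774225 ≡ 512
1473^1024 ≡ 512^2 = 262144 ≡ 251
1582 = 1024 + 512 + 32 + 8 + 4 + 2, so 1473^1582 ≡ 251·512·769·2081·1152·1981 ≡ 1377 (mod 2593)
791·1377 = 1089207 ≡ 147 (mod 2593)
147 ≡ 147 (mod 2593), so the signature is genuine.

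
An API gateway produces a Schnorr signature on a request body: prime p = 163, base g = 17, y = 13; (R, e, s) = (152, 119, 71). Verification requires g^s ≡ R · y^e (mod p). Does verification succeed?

fails

g^s mod p:
17^2 = 289 ≡ 126
17^4 ≡ 126^2 = 15876 ≡ 65
17^8 ≡ 65^2 = 4225 ≡ 150
17^16 ≡ 150^2 = 22500 ≡ 6
17^32 ≡ 6^2 = 36
17^64 ≡ 36^2 = 1296 ≡ 155
71 = 64 + 4 + 2 + 1, so 17^71 ≡ 155·65·126·17 ≡ 102 (mod 163)
R · y^e mod p:
13^2 = 169 ≡ 6
13^4 ≡ 6^2 = 36
13^8 ≡ 36^2 = 1296 ≡ 155
13^16 ≡ 155^2 = 24025 ≡ 64
13^32 ≡ 64^2 = 4096 ≡ 21
13^64 ≡ 21^2 = 441 ≡ 115
119 = 64 + 32 + 16 + 4 + 2 + 1, so 13^119 ≡ 115·21·64·36·6·13 ≡ 28 (mod 163)
152·28 = 4256 ≡ 18 (mod 163)
102 ≠ 18; the check fails.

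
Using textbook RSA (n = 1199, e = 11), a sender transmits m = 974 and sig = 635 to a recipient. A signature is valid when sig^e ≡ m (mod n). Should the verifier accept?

sig^2 ≡ 635^2 = 403225 ≡ 361
sig^4 ≡ 361^2 = 130321 ≡ 829
sig^8 ≡ 829^2 = 687241 ≡ 214
11 = 8 + 2 + 1, so sig^11 ≡ 214·361·635 ≡ 404 (mod 1199)
sig^11 mod 1199 = 404, but m = 974.

reject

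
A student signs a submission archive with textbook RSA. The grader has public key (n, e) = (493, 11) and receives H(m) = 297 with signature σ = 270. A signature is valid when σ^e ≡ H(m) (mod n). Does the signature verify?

σ^2 ≡ 270^2 = 72900 ≡ 429
σ^4 ≡ 429^2 = 184041 ≡ 152
σ^8 ≡ 152^2 = 23104 ≡ 426
11 = 8 + 2 + 1, so σ^11 ≡ 426·429·270 ≡ 196 (mod 493)
σ^11 mod 493 = 196, but H(m) = 297.

does not verify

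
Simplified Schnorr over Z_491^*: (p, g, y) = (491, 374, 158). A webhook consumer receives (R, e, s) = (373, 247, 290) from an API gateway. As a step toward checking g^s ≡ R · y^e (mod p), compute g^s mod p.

374^290 mod 491 = 243

243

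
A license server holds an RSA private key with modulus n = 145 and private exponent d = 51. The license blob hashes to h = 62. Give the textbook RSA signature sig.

13

Squares mod 145: h^1≡62, h^2≡74, h^4≡111, h^8≡141, h^16≡16, h^32≡111
51 = 32 + 16 + 2 + 1, so h^51 ≡ 111·16·74·62 ≡ 13 (mod 145)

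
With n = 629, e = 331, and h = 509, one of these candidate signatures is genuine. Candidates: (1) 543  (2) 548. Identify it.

1

Candidate 1: Squares mod 629: 543^1≡543, 543^2≡477, 543^4≡460, 543^8≡256, 543^16≡120, 543^32≡562, 543^64≡86, 543^128≡477, 543^256≡460; 331 = 256 + 64 + 8 + 2 + 1, so 543^331 ≡ 460·86·256·477·543 ≡ 509 (mod 629)
  → matches h = 509
Candidate 2: Squares mod 629: 548^1≡548, 548^2≡271, 548^4≡477, 548^8≡460, 548^16≡256, 548^32≡120, 548^64≡562, 548^128≡86, 548^256≡477; 331 = 256 + 64 + 8 + 2 + 1, so 548^331 ≡ 477·562·460·271·548 ≡ 336 (mod 629)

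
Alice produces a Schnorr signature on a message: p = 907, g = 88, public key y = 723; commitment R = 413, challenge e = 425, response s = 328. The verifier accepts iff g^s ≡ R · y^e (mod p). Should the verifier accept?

g^s mod p:
88^2 = 7744 ≡ 488
88^4 ≡ 488^2 = 238144 ≡ 510
88^8 ≡ 510^2 = 260100 ≡ 698
88^16 ≡ 698^2 = 487204 ≡ 145
88^32 ≡ 145^2 = 21025 ≡ 164
88^64 ≡ 164^2 = 26896 ≡ 593
88^128 ≡ 593^2 = 351649 ≡ 640
88^256 ≡ 640^2 = 409600 ≡ 543
328 = 256 + 64 + 8, so 88^328 ≡ 543·593·698 ≡ 702 (mod 907)
R · y^e mod p:
723^2 = 522729 ≡ 297
723^4 ≡ 297^2 = 88209 ≡ 230
723^8 ≡ 230^2 = 52900 ≡ 294
723^16 ≡ 294^2 = 86436 ≡ 271
723^32 ≡ 271^2 = 73441 ≡ 881
723^64 ≡ 881^2 = 776161 ≡ 676
723^128 ≡ 676^2 = 456976 ≡ 755
723^256 ≡ 755^2 = 570025 ≡ 429
425 = 256 + 128 + 32 + 8 + 1, so 723^425 ≡ 429·755·881·294·723 ≡ 340 (mod 907)
413·340 = 140420 ≡ 742 (mod 907)
702 ≠ 742; the check fails.

reject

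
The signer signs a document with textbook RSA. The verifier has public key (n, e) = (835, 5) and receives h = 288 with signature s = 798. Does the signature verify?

verifies

s^2 ≡ 798^2 = 636804 ≡ 534
s^4 ≡ 534^2 = 285156 ≡ 421
5 = 4 + 1, so s^5 ≡ 421·798 ≡ 288 (mod 835)
288 = h, so the signature checks out.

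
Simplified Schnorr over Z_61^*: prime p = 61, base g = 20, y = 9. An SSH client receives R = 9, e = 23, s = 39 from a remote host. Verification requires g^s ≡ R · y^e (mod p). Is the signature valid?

g^s mod p:
20^2 = 400 ≡ 34
20^4 ≡ 34^2 = 1156 ≡ 58
20^8 ≡ 58^2 = 3364 ≡ 9
20^16 ≡ 9^2 = 81 ≡ 20
20^32 ≡ 20^2 = 400 ≡ 34
39 = 32 + 4 + 2 + 1, so 20^39 ≡ 34·58·34·20 ≡ 58 (mod 61)
R · y^e mod p:
9^2 = 81 ≡ 20
9^4 ≡ 20^2 = 400 ≡ 34
9^8 ≡ 34^2 = 1156 ≡ 58
9^16 ≡ 58^2 = 3364 ≡ 9
23 = 16 + 4 + 2 + 1, so 9^23 ≡ 9·34·20·9 ≡ 58 (mod 61)
9·58 = 522 ≡ 34 (mod 61)
58 ≠ 34; the check fails.

invalid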